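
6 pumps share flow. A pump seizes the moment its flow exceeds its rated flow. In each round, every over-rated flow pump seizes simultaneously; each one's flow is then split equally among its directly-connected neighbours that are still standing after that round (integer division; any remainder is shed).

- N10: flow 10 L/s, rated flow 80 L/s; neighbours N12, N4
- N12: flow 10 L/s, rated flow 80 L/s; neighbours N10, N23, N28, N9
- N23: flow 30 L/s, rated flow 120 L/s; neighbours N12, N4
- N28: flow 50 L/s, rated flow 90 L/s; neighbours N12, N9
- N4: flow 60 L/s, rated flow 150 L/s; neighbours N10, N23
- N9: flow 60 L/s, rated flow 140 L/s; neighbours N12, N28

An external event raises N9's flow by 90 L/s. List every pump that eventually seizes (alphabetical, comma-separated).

N12, N28, N9

Round 1 — N9 at 150 > 140. N9 seizes.
  N9 sheds 150 L/s to N12, N28: 75 each.
    N12: 10+75 = 85 > 80
    N28: 50+75 = 125 > 90
Round 2 — N12, N28 seize.
  N12 sheds 85 L/s to N10, N23: 42 each (1 lost).
    N10: 10+42 = 52 ≤ 80
    N23: 30+42 = 72 ≤ 120
  N28 sheds 125 L/s: no online neighbours, lost.
No further seizures.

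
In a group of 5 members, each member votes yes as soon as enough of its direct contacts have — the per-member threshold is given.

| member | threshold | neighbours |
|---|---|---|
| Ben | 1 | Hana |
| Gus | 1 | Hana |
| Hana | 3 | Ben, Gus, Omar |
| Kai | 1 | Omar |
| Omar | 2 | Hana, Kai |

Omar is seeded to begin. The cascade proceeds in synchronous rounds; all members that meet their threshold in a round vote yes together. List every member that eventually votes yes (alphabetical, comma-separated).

Kai, Omar

Round 1 — Omar votes yes (initial).
Round 2 — checking thresholds:
  Hana: 1 of 3 neighbours < 3, not yet.
  Kai: 1 of 1 neighbours ≥ 1, votes yes.
Round 3 — no new yes votes; cascade stops.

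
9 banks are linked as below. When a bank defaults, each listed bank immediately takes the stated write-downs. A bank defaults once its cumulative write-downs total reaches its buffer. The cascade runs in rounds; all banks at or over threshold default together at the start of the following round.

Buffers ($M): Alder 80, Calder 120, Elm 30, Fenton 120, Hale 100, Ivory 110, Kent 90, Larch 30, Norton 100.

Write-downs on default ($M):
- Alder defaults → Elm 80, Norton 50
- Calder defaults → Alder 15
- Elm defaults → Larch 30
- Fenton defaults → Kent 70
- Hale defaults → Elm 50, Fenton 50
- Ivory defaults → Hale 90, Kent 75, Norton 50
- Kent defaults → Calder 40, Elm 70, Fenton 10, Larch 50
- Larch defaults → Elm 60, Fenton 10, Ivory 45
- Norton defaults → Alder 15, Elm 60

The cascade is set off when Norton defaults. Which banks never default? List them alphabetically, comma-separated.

Alder, Calder, Fenton, Hale, Ivory, Kent

Round 1 — Norton defaults (initial).
  Alder: +15 → 15 < 80
  Elm: +60 → 60 ≥ 30
Round 2 — Elm defaults.
  Larch: +30 → 30 ≥ 30
Round 3 — Larch defaults.
  Fenton: +10 → 10 < 120
  Ivory: +45 → 45 < 110
No further defaults.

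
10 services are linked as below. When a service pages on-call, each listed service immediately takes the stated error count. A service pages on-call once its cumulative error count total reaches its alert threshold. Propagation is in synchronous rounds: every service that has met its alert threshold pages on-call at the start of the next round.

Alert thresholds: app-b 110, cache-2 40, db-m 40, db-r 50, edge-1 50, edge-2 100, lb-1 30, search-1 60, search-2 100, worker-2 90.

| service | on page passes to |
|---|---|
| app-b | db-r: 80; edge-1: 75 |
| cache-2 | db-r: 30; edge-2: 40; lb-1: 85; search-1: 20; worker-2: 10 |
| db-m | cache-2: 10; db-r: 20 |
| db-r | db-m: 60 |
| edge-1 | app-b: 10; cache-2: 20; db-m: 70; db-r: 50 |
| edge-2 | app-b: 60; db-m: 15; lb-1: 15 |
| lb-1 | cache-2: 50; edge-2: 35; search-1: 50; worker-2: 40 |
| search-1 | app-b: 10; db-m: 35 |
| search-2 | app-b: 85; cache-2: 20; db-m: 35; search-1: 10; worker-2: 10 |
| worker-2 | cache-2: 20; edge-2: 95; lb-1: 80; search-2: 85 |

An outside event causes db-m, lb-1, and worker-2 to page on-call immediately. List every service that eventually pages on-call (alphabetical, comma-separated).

Round 1 — db-m, lb-1, worker-2 page on-call (initial).
  cache-2: +10+50+20 → 80 ≥ 40
  db-r: +20 → 20 < 50
  edge-2: +35+95 → 130 ≥ 100
  search-1: +50 → 50 < 60
  search-2: +85 → 85 < 100
Round 2 — cache-2, edge-2 page on-call.
  app-b: +60 → 60 < 110
  db-r: +30 → 50 ≥ 50
  search-1: +20 → 70 ≥ 60
Round 3 — db-r, search-1 page on-call.
  app-b: +10 → 70 < 110
No further pages.

cache-2, db-m, db-r, edge-2, lb-1, search-1, worker-2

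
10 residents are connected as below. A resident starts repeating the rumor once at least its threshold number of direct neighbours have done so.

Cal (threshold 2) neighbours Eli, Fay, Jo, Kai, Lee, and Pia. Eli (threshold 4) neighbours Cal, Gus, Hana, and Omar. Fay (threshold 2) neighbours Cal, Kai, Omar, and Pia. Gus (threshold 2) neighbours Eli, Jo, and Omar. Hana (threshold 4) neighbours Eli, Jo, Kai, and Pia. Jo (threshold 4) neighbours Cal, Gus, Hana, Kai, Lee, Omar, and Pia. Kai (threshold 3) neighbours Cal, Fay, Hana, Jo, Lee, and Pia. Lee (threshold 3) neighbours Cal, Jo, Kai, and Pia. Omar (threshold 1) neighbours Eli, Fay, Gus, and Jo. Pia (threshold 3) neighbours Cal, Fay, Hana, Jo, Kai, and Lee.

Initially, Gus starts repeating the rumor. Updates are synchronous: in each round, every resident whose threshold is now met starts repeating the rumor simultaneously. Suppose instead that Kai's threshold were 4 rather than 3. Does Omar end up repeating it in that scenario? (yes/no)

With Kai's threshold at 4:
Round 1 — Gus starts repeating the rumor (initial).
Round 2 — checking thresholds:
  Eli: 1 of 4 neighbours < 4, not yet.
  Jo: 1 of 7 neighbours < 4, not yet.
  Omar: 1 of 4 neighbours ≥ 1, starts repeating the rumor.
Round 3 — no new spreads; cascade stops.

yes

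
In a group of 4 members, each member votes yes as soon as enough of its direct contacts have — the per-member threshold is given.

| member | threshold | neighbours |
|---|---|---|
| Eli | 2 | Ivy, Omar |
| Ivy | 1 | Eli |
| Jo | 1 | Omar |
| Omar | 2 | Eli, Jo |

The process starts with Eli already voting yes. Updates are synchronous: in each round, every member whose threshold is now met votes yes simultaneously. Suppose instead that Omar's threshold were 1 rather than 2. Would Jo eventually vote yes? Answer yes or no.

yes

With Omar's threshold at 1:
Round 1 — Eli votes yes (initial).
Round 2 — checking thresholds:
  Ivy: 1 of 1 neighbours ≥ 1, votes yes.
  Omar: 1 of 2 neighbours ≥ 1, votes yes.
Round 3 — checking thresholds:
  Jo: 1 of 1 neighbours ≥ 1, votes yes.
Round 4 — no new yes votes; cascade stops.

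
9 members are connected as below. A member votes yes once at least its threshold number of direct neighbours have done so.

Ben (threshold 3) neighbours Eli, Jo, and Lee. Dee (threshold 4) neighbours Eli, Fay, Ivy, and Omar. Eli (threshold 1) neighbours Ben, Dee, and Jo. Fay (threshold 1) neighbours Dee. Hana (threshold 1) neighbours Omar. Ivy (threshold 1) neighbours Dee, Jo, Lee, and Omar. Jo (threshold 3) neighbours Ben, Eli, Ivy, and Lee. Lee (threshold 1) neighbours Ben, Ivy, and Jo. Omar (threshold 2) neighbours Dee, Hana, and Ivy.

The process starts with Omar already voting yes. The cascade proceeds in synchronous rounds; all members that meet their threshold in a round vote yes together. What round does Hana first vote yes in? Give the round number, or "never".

2

Round 1 — Omar votes yes (initial).
Round 2 — checking thresholds:
  Dee: 1 of 4 neighbours < 4, holds.
  Hana: 1 of 1 neighbours ≥ 1, votes yes.
  Ivy: 1 of 4 neighbours ≥ 1, votes yes.
Round 3 — checking thresholds:
  Dee: 2 of 4 neighbours < 4, holds.
  Jo: 1 of 4 neighbours < 3, holds.
  Lee: 1 of 3 neighbours ≥ 1, votes yes.
Round 4 — no new yes votes; cascade stops.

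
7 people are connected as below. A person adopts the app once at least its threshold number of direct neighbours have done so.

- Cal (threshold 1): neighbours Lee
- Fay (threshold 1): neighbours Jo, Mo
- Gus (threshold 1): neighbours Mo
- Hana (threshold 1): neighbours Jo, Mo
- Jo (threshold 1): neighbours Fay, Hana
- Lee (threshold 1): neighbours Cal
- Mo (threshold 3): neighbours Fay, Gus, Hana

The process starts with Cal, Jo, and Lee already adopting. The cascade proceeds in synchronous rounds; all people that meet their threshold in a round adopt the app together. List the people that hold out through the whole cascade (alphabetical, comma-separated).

Gus, Mo

Round 1 — Cal, Jo, Lee adopt the app (initial).
Round 2 — checking thresholds:
  Fay: 1 of 2 neighbours ≥ 1, adopts the app.
  Hana: 1 of 2 neighbours ≥ 1, adopts the app.
Round 3 — no new adoptions; cascade stops.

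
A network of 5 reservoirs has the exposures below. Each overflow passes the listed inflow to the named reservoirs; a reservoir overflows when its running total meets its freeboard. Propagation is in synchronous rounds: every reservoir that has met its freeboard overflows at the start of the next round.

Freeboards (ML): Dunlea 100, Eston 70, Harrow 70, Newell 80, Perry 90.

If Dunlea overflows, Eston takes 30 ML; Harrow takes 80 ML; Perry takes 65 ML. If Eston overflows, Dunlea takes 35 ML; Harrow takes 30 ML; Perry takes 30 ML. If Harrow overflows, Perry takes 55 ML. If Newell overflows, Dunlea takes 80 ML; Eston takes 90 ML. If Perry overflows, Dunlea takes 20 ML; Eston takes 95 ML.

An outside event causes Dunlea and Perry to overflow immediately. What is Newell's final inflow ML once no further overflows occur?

Round 1 — Dunlea, Perry overflow (initial).
  Eston: +30+95 → 125 ≥ 70
  Harrow: +80 → 80 ≥ 70
Round 2 — Eston, Harrow overflow.
No further overflows.

0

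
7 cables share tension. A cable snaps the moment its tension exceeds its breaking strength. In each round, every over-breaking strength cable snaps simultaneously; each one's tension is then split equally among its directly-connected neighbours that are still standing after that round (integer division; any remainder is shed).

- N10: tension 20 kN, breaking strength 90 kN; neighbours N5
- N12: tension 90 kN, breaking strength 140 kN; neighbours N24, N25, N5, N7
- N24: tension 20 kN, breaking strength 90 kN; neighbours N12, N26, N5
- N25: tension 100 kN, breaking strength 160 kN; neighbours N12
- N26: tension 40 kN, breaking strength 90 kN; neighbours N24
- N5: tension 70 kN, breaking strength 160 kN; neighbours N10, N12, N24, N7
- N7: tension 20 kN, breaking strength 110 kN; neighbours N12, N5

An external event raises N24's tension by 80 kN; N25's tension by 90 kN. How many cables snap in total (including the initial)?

6

Round 1 — N24 at 100 > 90; N25 at 190 > 160. N24, N25 snap.
  N24 sheds 100 kN to N12, N26, N5: 33 each (1 lost).
    N12: 90+33 = 123 ≤ 140
    N26: 40+33 = 73 ≤ 90
    N5: 70+33 = 103 ≤ 160
  N25 sheds 190 kN to N12: 190 each.
    N12: 123+190 = 313 > 140
Round 2 — N12 snaps.
  N12 sheds 313 kN to N5, N7: 156 each (1 lost).
    N5: 103+156 = 259 > 160
    N7: 20+156 = 176 > 110
Round 3 — N5, N7 snap.
  N5 sheds 259 kN to N10: 259 each.
    N10: 20+259 = 279 > 90
  N7 sheds 176 kN: no online neighbours, lost.
Round 4 — N10 snaps.
  N10 sheds 279 kN: no online neighbours, lost.
No further breaks.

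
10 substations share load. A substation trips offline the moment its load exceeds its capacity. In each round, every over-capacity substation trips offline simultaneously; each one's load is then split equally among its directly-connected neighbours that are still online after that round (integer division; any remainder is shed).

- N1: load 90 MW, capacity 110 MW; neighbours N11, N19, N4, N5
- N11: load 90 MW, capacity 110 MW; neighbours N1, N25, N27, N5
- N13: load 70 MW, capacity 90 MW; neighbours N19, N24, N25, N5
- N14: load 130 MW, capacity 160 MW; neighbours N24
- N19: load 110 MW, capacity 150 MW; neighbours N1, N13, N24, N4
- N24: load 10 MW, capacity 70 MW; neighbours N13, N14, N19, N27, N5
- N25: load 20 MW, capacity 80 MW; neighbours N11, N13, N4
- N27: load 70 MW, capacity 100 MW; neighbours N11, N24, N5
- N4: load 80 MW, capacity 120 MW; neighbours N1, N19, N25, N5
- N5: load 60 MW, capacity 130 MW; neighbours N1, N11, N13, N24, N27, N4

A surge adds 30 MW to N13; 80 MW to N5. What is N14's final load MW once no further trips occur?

Round 1 — N13 at 100 > 90; N5 at 140 > 130. N13, N5 trip offline.
  N13 sheds 100 MW to N19, N24, N25: 33 each (1 lost).
    N19: 110+33 = 143 ≤ 150
    N24: 10+33 = 43 ≤ 70
    N25: 20+33 = 53 ≤ 80
  N5 sheds 140 MW to N1, N11, N24, N27, N4: 28 each.
    N1: 90+28 = 118 > 110
    N11: 90+28 = 118 > 110
    N24: 43+28 = 71 > 70
    N27: 70+28 = 98 ≤ 100
    N4: 80+28 = 108 ≤ 120
Round 2 — N1, N11, N24 trip offline.
  N1 sheds 118 MW to N19, N4: 59 each.
    N19: 143+59 = 202 > 150
    N4: 108+59 = 167 > 120
  N11 sheds 118 MW to N25, N27: 59 each.
    N25: 53+59 = 112 > 80
    N27: 98+59 = 157 > 100
  N24 sheds 71 MW to N14, N19, N27: 23 each (2 lost).
    N14: 130+23 = 153 ≤ 160
    N19: 202+23 = 225 > 150
    N27: 157+23 = 180 > 100
Round 3 — N19, N25, N27, N4 trip offline.
  N19 sheds 225 MW: no online neighbours, lost.
  N25 sheds 112 MW: no online neighbours, lost.
  N27 sheds 180 MW: no online neighbours, lost.
  N4 sheds 167 MW: no online neighbours, lost.
No further trips.

153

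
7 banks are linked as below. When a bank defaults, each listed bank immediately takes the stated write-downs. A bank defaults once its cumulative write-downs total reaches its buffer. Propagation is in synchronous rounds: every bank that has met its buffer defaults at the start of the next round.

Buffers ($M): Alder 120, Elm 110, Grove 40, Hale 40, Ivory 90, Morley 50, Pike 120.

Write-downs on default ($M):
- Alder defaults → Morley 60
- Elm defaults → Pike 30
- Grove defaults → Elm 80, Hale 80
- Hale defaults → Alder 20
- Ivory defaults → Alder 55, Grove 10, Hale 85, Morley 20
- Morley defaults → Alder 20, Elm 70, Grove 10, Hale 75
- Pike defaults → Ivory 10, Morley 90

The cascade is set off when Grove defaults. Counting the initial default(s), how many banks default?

Round 1 — Grove defaults (initial).
  Elm: +80 → 80 < 110
  Hale: +80 → 80 ≥ 40
Round 2 — Hale defaults.
  Alder: +20 → 20 < 120
No further defaults.

2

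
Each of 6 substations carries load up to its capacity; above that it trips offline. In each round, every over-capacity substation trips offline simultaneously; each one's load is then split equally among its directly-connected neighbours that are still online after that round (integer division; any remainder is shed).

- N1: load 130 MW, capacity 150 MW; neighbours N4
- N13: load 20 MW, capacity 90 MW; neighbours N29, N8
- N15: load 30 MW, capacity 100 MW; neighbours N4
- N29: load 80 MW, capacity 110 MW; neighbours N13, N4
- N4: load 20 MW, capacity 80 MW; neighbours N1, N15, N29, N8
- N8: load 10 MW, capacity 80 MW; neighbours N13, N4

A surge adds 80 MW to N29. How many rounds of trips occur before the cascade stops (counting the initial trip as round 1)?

3

Round 1 — N29 at 160 > 110. N29 trips offline.
  N29 sheds 160 MW to N13, N4: 80 each.
    N13: 20+80 = 100 > 90
    N4: 20+80 = 100 > 80
Round 2 — N13, N4 trip offline.
  N13 sheds 100 MW to N8: 100 each.
    N8: 10+100 = 110 > 80
  N4 sheds 100 MW to N1, N15, N8: 33 each (1 lost).
    N1: 130+33 = 163 > 150
    N15: 30+33 = 63 ≤ 100
    N8: 110+33 = 143 > 80
Round 3 — N1, N8 trip offline.
  N1 sheds 163 MW: no online neighbours, lost.
  N8 sheds 143 MW: no online neighbours, lost.
No further trips.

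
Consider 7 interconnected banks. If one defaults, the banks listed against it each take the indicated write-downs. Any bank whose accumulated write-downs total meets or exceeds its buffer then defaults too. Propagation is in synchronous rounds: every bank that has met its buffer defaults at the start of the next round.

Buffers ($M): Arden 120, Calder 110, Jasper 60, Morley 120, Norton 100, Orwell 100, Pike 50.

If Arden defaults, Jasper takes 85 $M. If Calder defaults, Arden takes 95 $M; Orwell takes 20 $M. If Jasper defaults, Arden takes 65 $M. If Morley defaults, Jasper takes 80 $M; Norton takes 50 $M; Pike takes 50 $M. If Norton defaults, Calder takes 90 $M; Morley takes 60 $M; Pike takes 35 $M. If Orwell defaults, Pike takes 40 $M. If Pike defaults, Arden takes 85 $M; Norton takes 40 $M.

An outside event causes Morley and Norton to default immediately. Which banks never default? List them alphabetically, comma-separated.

Round 1 — Morley, Norton default (initial).
  Calder: +90 → 90 < 110
  Jasper: +80 → 80 ≥ 60
  Pike: +50+35 → 85 ≥ 50
Round 2 — Jasper, Pike default.
  Arden: +65+85 → 150 ≥ 120
Round 3 — Arden defaults.
No further defaults.

Calder, Orwell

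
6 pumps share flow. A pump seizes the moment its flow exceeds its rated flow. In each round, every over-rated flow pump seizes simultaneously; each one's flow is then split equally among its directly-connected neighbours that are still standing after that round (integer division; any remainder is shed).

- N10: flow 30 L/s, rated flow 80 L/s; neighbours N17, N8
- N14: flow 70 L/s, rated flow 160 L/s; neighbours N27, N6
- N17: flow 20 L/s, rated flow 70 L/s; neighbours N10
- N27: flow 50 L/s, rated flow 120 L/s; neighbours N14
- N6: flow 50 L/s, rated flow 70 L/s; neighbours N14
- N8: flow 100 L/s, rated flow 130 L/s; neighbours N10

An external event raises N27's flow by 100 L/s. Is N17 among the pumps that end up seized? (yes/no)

Round 1 — N27 at 150 > 120. N27 seizes.
  N27 sheds 150 L/s to N14: 150 each.
    N14: 70+150 = 220 > 160
Round 2 — N14 seizes.
  N14 sheds 220 L/s to N6: 220 each.
    N6: 50+220 = 270 > 70
Round 3 — N6 seizes.
  N6 sheds 270 L/s: no online neighbours, lost.
No further seizures.

no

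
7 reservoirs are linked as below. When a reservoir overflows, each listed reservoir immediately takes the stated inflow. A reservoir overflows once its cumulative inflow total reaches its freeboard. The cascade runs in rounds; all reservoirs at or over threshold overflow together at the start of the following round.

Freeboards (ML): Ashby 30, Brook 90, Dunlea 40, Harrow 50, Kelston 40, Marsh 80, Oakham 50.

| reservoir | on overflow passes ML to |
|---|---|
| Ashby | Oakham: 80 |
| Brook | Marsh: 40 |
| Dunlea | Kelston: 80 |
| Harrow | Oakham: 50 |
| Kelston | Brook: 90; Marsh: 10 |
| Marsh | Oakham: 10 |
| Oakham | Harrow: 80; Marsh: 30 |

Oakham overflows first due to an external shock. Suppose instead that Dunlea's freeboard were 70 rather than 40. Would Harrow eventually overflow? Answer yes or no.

yes

With Dunlea's freeboard at 70:
Round 1 — Oakham overflows (initial).
  Harrow: +80 → 80 ≥ 50
  Marsh: +30 → 30 < 80
Round 2 — Harrow overflows.
No further overflows.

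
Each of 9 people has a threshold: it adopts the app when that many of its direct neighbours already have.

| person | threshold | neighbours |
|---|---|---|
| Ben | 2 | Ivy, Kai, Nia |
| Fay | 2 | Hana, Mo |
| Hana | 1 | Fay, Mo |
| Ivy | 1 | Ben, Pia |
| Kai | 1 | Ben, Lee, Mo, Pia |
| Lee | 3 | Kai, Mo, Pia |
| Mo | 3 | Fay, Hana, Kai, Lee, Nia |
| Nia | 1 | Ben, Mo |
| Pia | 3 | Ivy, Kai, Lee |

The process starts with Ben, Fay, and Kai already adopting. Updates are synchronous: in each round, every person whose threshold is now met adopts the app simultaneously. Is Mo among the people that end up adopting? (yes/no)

yes

Round 1 — Ben, Fay, Kai adopt the app (initial).
Round 2 — checking thresholds:
  Hana: 1 of 2 neighbours ≥ 1, adopts the app.
  Ivy: 1 of 2 neighbours ≥ 1, adopts the app.
  Lee: 1 of 3 neighbours < 3, holds.
  Mo: 2 of 5 neighbours < 3, holds.
  Nia: 1 of 2 neighbours ≥ 1, adopts the app.
  Pia: 1 of 3 neighbours < 3, holds.
Round 3 — checking thresholds:
  Lee: 1 of 3 neighbours < 3, holds.
  Mo: 4 of 5 neighbours ≥ 3, adopts the app.
  Pia: 2 of 3 neighbours < 3, holds.
Round 4 — no new adoptions; cascade stops.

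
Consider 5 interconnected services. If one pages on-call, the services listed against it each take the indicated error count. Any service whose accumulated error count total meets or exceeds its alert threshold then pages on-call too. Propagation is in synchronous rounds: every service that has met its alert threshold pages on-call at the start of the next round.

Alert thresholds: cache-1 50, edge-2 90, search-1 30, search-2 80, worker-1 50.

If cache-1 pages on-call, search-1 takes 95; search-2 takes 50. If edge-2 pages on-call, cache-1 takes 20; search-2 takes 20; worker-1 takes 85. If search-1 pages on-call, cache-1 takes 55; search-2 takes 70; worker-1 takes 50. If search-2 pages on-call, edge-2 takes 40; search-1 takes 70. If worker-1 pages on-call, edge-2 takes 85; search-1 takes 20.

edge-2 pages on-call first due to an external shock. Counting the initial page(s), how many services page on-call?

2

Round 1 — edge-2 pages on-call (initial).
  cache-1: +20 → 20 < 50
  search-2: +20 → 20 < 80
  worker-1: +85 → 85 ≥ 50
Round 2 — worker-1 pages on-call.
  search-1: +20 → 20 < 30
No further pages.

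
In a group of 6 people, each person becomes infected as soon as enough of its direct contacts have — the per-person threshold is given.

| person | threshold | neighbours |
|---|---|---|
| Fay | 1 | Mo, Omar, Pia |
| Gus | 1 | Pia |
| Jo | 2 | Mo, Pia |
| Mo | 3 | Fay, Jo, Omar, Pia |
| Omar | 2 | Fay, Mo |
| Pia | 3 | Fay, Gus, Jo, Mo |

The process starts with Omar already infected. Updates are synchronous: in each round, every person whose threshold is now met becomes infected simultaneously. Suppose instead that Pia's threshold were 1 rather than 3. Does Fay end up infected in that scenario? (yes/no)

With Pia's threshold at 1:
Round 1 — Omar becomes infected (initial).
Round 2 — checking thresholds:
  Fay: 1 of 3 neighbours ≥ 1, becomes infected.
  Mo: 1 of 4 neighbours < 3, holds.
Round 3 — checking thresholds:
  Mo: 2 of 4 neighbours < 3, holds.
  Pia: 1 of 4 neighbours ≥ 1, becomes infected.
Round 4 — checking thresholds:
  Gus: 1 of 1 neighbours ≥ 1, becomes infected.
  Jo: 1 of 2 neighbours < 2, holds.
  Mo: 3 of 4 neighbours ≥ 3, becomes infected.
Round 5 — checking thresholds:
  Jo: 2 of 2 neighbours ≥ 2, becomes infected.
Round 6 — no new infections; cascade stops.

yes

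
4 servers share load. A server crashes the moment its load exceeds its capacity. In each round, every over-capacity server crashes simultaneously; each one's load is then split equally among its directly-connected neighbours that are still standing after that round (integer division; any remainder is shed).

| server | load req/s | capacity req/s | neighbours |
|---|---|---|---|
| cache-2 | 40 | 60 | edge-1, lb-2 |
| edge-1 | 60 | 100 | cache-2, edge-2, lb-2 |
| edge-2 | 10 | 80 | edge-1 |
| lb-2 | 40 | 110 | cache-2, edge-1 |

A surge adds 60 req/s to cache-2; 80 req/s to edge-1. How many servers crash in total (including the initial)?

Round 1 — cache-2 at 100 > 60; edge-1 at 140 > 100. cache-2, edge-1 crash.
  cache-2 sheds 100 req/s to lb-2: 100 each.
    lb-2: 40+100 = 140 > 110
  edge-1 sheds 140 req/s to edge-2, lb-2: 70 each.
    edge-2: 10+70 = 80 ≤ 80
    lb-2: 140+70 = 210 > 110
Round 2 — lb-2 crashes.
  lb-2 sheds 210 req/s: no online neighbours, lost.
No further crashes.

3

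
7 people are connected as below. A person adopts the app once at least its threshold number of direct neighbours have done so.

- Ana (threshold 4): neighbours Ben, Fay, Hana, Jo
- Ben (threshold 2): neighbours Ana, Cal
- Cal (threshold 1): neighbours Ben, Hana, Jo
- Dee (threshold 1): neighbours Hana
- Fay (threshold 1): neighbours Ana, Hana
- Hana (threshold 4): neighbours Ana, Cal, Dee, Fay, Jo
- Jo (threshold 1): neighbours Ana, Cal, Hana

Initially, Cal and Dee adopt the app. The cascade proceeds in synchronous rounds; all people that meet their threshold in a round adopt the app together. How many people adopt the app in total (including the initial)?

3

Round 1 — Cal, Dee adopt the app (initial).
Round 2 — checking thresholds:
  Ben: 1 of 2 neighbours < 2, holds.
  Hana: 2 of 5 neighbours < 4, holds.
  Jo: 1 of 3 neighbours ≥ 1, adopts the app.
Round 3 — no new adoptions; cascade stops.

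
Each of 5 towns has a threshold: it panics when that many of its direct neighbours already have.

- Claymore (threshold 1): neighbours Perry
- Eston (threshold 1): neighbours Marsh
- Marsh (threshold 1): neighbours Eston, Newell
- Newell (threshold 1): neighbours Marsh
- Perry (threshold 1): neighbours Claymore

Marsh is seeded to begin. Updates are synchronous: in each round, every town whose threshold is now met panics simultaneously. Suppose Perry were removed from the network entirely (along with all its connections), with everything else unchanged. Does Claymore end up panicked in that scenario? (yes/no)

With Perry removed:
Round 1 — Marsh panics (initial).
Round 2 — checking thresholds:
  Eston: 1 of 1 neighbours ≥ 1, panics.
  Newell: 1 of 1 neighbours ≥ 1, panics.
Round 3 — no new panics; cascade stops.

no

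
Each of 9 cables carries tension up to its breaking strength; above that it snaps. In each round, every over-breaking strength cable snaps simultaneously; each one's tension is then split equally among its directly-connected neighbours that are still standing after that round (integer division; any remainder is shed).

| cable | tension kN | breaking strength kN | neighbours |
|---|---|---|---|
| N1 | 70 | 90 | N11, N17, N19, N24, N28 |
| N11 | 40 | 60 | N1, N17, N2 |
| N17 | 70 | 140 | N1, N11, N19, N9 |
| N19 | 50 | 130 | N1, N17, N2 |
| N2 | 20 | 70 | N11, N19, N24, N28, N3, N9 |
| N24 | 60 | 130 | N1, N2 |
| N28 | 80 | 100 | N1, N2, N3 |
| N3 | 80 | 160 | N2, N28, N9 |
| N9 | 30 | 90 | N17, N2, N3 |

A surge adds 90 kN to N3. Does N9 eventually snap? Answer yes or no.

yes

Round 1 — N3 at 170 > 160. N3 snaps.
  N3 sheds 170 kN to N2, N28, N9: 56 each (2 lost).
    N2: 20+56 = 76 > 70
    N28: 80+56 = 136 > 100
    N9: 30+56 = 86 ≤ 90
Round 2 — N2, N28 snap.
  N2 sheds 76 kN to N11, N19, N24, N9: 19 each.
    N11: 40+19 = 59 ≤ 60
    N19: 50+19 = 69 ≤ 130
    N24: 60+19 = 79 ≤ 130
    N9: 86+19 = 105 > 90
  N28 sheds 136 kN to N1: 136 each.
    N1: 70+136 = 206 > 90
Round 3 — N1, N9 snap.
  N1 sheds 206 kN to N11, N17, N19, N24: 51 each (2 lost).
    N11: 59+51 = 110 > 60
    N17: 70+51 = 121 ≤ 140
    N19: 69+51 = 120 ≤ 130
    N24: 79+51 = 130 ≤ 130
  N9 sheds 105 kN to N17: 105 each.
    N17: 121+105 = 226 > 140
Round 4 — N11, N17 snap.
  N11 sheds 110 kN: no online neighbours, lost.
  N17 sheds 226 kN to N19: 226 each.
    N19: 120+226 = 346 > 130
Round 5 — N19 snaps.
  N19 sheds 346 kN: no online neighbours, lost.
No further breaks.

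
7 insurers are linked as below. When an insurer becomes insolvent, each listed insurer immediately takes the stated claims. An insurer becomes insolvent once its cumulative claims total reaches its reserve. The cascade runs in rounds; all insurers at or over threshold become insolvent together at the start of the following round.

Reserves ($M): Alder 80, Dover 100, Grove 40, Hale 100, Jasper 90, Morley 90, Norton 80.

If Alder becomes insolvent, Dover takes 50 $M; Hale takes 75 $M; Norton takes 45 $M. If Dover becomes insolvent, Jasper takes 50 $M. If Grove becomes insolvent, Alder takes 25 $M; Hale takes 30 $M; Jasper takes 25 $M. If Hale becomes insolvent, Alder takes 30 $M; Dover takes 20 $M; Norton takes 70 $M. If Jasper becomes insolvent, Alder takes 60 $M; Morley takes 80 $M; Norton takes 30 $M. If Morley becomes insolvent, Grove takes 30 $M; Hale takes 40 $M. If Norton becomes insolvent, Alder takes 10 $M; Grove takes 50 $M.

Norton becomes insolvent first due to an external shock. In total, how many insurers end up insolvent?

Round 1 — Norton becomes insolvent (initial).
  Alder: +10 → 10 < 80
  Grove: +50 → 50 ≥ 40
Round 2 — Grove becomes insolvent.
  Alder: +25 → 35 < 80
  Hale: +30 → 30 < 100
  Jasper: +25 → 25 < 90
No further insolvencies.

2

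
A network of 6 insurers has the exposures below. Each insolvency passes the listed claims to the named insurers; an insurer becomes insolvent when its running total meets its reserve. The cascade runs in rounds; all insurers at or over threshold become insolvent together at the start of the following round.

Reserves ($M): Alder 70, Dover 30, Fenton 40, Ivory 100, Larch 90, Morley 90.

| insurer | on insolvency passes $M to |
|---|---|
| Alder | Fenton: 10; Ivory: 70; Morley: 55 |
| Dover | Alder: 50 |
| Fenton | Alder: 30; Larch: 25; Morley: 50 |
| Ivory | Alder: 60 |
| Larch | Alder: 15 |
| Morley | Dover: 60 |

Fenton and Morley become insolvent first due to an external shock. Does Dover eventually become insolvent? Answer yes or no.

yes

Round 1 — Fenton, Morley become insolvent (initial).
  Alder: +30 → 30 < 70
  Dover: +60 → 60 ≥ 30
  Larch: +25 → 25 < 90
Round 2 — Dover becomes insolvent.
  Alder: +50 → 80 ≥ 70
Round 3 — Alder becomes insolvent.
  Ivory: +70 → 70 < 100
No further insolvencies.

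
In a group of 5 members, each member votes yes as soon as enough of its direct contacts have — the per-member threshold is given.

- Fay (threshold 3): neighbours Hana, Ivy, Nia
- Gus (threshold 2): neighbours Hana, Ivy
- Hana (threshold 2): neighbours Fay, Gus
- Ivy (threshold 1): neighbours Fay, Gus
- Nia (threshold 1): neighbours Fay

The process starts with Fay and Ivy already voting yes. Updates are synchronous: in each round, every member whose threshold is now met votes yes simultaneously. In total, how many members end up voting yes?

3

Round 1 — Fay, Ivy vote yes (initial).
Round 2 — checking thresholds:
  Gus: 1 of 2 neighbours < 2, not yet.
  Hana: 1 of 2 neighbours < 2, not yet.
  Nia: 1 of 1 neighbours ≥ 1, votes yes.
Round 3 — no new yes votes; cascade stops.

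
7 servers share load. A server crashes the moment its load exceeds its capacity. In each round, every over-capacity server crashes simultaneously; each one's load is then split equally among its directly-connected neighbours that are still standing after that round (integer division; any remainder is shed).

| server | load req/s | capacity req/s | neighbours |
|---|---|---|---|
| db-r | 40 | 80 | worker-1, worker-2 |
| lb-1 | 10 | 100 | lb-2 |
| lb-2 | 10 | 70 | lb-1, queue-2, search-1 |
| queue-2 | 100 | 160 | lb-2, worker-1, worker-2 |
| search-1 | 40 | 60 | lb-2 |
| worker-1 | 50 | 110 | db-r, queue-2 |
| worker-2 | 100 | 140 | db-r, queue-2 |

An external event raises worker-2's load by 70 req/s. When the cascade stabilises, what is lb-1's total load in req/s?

Round 1 — worker-2 at 170 > 140. worker-2 crashes.
  worker-2 sheds 170 req/s to db-r, queue-2: 85 each.
    db-r: 40+85 = 125 > 80
    queue-2: 100+85 = 185 > 160
Round 2 — db-r, queue-2 crash.
  db-r sheds 125 req/s to worker-1: 125 each.
    worker-1: 50+125 = 175 > 110
  queue-2 sheds 185 req/s to lb-2, worker-1: 92 each (1 lost).
    lb-2: 10+92 = 102 > 70
    worker-1: 175+92 = 267 > 110
Round 3 — lb-2, worker-1 crash.
  lb-2 sheds 102 req/s to lb-1, search-1: 51 each.
    lb-1: 10+51 = 61 ≤ 100
    search-1: 40+51 = 91 > 60
  worker-1 sheds 267 req/s: no online neighbours, lost.
Round 4 — search-1 crashes.
  search-1 sheds 91 req/s: no online neighbours, lost.
No further crashes.

61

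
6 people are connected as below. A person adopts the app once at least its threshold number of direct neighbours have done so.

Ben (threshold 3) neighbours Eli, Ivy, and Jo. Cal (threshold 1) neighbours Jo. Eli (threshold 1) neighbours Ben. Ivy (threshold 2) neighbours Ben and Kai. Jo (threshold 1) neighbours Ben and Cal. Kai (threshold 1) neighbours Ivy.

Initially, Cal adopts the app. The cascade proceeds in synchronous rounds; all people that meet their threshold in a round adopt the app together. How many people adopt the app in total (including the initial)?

Round 1 — Cal adopts the app (initial).
Round 2 — checking thresholds:
  Jo: 1 of 2 neighbours ≥ 1, adopts the app.
Round 3 — no new adoptions; cascade stops.

2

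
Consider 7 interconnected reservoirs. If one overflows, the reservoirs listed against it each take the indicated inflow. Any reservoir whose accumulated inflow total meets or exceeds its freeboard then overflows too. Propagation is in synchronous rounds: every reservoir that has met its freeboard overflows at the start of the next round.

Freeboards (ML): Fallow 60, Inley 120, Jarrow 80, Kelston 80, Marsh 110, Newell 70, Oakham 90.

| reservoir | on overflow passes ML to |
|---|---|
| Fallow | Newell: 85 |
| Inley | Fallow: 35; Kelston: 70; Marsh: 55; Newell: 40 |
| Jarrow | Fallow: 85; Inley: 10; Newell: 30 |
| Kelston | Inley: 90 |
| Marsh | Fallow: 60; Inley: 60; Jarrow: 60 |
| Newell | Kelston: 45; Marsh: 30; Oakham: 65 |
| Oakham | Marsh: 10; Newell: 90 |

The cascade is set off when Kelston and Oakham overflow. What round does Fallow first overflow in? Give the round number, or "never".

never

Round 1 — Kelston, Oakham overflow (initial).
  Inley: +90 → 90 < 120
  Marsh: +10 → 10 < 110
  Newell: +90 → 90 ≥ 70
Round 2 — Newell overflows.
  Marsh: +30 → 40 < 110
No further overflows.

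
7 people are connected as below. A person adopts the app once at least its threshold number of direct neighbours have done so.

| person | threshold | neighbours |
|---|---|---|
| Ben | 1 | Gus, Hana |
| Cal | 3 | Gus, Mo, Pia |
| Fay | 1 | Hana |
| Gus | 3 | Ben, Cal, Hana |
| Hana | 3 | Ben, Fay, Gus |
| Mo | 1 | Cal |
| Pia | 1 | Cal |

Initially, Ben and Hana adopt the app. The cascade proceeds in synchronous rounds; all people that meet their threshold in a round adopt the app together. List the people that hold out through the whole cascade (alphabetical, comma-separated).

Cal, Gus, Mo, Pia

Round 1 — Ben, Hana adopt the app (initial).
Round 2 — checking thresholds:
  Fay: 1 of 1 neighbours ≥ 1, adopts the app.
  Gus: 2 of 3 neighbours < 3, below threshold.
Round 3 — no new adoptions; cascade stops.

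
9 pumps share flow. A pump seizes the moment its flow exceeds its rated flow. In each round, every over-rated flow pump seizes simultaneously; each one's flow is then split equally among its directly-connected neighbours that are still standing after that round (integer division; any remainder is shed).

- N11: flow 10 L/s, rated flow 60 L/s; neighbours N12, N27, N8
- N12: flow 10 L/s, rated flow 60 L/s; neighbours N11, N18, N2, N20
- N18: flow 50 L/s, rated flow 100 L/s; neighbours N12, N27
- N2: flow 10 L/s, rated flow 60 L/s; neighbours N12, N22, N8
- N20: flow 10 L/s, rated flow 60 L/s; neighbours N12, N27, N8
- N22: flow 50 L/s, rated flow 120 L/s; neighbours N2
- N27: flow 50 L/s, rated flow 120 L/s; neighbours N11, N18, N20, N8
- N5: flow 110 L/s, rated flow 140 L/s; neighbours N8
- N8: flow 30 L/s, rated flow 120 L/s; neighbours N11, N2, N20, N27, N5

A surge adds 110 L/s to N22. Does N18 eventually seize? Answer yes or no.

no

Round 1 — N22 at 160 > 120. N22 seizes.
  N22 sheds 160 L/s to N2: 160 each.
    N2: 10+160 = 170 > 60
Round 2 — N2 seizes.
  N2 sheds 170 L/s to N12, N8: 85 each.
    N12: 10+85 = 95 > 60
    N8: 30+85 = 115 ≤ 120
Round 3 — N12 seizes.
  N12 sheds 95 L/s to N11, N18, N20: 31 each (2 lost).
    N11: 10+31 = 41 ≤ 60
    N18: 50+31 = 81 ≤ 100
    N20: 10+31 = 41 ≤ 60
No further seizures.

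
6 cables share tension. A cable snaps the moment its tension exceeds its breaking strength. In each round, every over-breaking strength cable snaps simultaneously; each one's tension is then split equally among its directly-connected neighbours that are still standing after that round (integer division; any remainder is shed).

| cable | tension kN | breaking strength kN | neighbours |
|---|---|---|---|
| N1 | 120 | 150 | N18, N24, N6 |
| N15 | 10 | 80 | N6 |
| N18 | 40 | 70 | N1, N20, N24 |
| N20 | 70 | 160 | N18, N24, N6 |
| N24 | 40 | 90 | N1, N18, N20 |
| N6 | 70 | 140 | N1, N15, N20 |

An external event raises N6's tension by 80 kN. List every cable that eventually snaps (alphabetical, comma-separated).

Round 1 — N6 at 150 > 140. N6 snaps.
  N6 sheds 150 kN to N1, N15, N20: 50 each.
    N1: 120+50 = 170 > 150
    N15: 10+50 = 60 ≤ 80
    N20: 70+50 = 120 ≤ 160
Round 2 — N1 snaps.
  N1 sheds 170 kN to N18, N24: 85 each.
    N18: 40+85 = 125 > 70
    N24: 40+85 = 125 > 90
Round 3 — N18, N24 snap.
  N18 sheds 125 kN to N20: 125 each.
    N20: 120+125 = 245 > 160
  N24 sheds 125 kN to N20: 125 each.
    N20: 245+125 = 370 > 160
Round 4 — N20 snaps.
  N20 sheds 370 kN: no online neighbours, lost.
No further breaks.

N1, N18, N20, N24, N6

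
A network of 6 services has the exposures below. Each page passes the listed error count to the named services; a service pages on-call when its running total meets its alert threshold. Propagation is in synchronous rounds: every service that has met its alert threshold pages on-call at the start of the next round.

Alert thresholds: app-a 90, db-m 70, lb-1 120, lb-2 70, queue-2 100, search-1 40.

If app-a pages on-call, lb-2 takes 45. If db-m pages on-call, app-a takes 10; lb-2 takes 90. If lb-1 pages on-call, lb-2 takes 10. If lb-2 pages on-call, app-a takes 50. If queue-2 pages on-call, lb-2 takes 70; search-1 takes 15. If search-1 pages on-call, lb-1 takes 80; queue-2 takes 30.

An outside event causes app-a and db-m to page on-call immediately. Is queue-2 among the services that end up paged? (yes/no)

Round 1 — app-a, db-m page on-call (initial).
  lb-2: +45+90 → 135 ≥ 70
Round 2 — lb-2 pages on-call.
No further pages.

no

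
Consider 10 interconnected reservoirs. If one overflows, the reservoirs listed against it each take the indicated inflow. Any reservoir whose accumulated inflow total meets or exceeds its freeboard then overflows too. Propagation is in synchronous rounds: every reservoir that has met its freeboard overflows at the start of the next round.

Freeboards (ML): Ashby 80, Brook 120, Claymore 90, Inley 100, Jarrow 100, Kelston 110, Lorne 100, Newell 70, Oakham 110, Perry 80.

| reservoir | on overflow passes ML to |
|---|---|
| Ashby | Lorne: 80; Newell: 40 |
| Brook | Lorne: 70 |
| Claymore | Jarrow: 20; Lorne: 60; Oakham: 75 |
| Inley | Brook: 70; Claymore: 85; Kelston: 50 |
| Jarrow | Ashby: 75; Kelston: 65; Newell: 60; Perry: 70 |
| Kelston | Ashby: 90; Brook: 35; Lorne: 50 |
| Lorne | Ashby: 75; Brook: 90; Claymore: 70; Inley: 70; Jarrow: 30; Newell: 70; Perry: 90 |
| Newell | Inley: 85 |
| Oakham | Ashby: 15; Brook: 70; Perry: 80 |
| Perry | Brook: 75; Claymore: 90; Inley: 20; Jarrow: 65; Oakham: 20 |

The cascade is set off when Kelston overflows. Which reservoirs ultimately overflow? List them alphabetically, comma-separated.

Round 1 — Kelston overflows (initial).
  Ashby: +90 → 90 ≥ 80
  Brook: +35 → 35 < 120
  Lorne: +50 → 50 < 100
Round 2 — Ashby overflows.
  Lorne: +80 → 130 ≥ 100
  Newell: +40 → 40 < 70
Round 3 — Lorne overflows.
  Brook: +90 → 125 ≥ 120
  Claymore: +70 → 70 < 90
  Inley: +70 → 70 < 100
  Jarrow: +30 → 30 < 100
  Newell: +70 → 110 ≥ 70
  Perry: +90 → 90 ≥ 80
Round 4 — Brook, Newell, Perry overflow.
  Claymore: +90 → 160 ≥ 90
  Inley: +85+20 → 175 ≥ 100
  Jarrow: +65 → 95 < 100
  Oakham: +20 → 20 < 110
Round 5 — Claymore, Inley overflow.
  Jarrow: +20 → 115 ≥ 100
  Oakham: +75 → 95 < 110
Round 6 — Jarrow overflows.
No further overflows.

Ashby, Brook, Claymore, Inley, Jarrow, Kelston, Lorne, Newell, Perry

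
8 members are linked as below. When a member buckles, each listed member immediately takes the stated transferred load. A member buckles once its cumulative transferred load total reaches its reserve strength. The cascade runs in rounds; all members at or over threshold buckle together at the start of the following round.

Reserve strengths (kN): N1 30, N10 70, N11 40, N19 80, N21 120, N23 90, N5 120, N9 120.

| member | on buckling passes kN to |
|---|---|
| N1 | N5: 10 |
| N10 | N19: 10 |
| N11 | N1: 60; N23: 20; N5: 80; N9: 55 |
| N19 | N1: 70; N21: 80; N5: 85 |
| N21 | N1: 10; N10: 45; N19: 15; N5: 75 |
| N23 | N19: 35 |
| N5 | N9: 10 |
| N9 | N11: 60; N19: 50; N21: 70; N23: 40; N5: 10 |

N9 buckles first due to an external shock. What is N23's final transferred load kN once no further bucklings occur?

Round 1 — N9 buckles (initial).
  N11: +60 → 60 ≥ 40
  N19: +50 → 50 < 80
  N21: +70 → 70 < 120
  N23: +40 → 40 < 90
  N5: +10 → 10 < 120
Round 2 — N11 buckles.
  N1: +60 → 60 ≥ 30
  N23: +20 → 60 < 90
  N5: +80 → 90 < 120
Round 3 — N1 buckles.
  N5: +10 → 100 < 120
No further bucklings.

60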